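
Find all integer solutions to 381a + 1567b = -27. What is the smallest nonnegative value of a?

gcd(1567, 381) = 1.
1 divides -27, so solutions exist.
By Bézout, 381*(255) + 1567*(-62) = 1.
Scale by -27/1 = -27: (a₀, b₀) = (-6885, 1674).
General solution: a = -6885 + 1567t, b = 1674 - 381t for integer t.
a ≥ 0: smallest is -6885 mod 1567 = 950 (at t = 5), with b = -231.

950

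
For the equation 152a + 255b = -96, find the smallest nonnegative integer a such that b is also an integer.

147

gcd(255, 152):
  255 = 1·152 + 103
  152 = 1·103 + 49
  103 = 2·49 + 5
  49 = 9·5 + 4
  5 = 1·4 + 1
  4 = 4·1
so gcd(255, 152) = 1.
1 divides -96, so solutions exist.
Back-substitute for Bézout coefficients:
  1 = 5 - 1·4
  ... = 152·(-52) + 255·(31)
Scale by -96/1 = -96: (a₀, b₀) = (4992, -2976).
General solution: a = 4992 + 255t, b = -2976 - 152t for integer t.
a ≥ 0: smallest is 4992 mod 255 = 147 (at t = -19), with b = -88.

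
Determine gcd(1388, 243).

1

gcd(1388, 243):
  1388 = 5×243 + 173
  243 = 1×173 + 70
  173 = 2×70 + 33
  70 = 2×33 + 4
  33 = 8×4 + 1
  4 = 4×1
so gcd(1388, 243) = 1.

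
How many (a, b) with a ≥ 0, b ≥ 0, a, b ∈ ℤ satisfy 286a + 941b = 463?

gcd(941, 286) = 1.
By Bézout, 286·(102) + 941·(-31) = 1.
One solution: (176, -53).
General: a = 176 + 941t, b = -53 - 286t.
a ≥ 0 ⇒ t ≥ 0; b ≥ 0 ⇒ t ≤ -1. So t ∈ [0, -1]: 0 solutions.

0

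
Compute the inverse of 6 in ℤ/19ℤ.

16

gcd(19, 6):
  19 = 3·6 + 1
  6 = 6·1
so gcd(19, 6) = 1.
Back-substitute for Bézout coefficients:
  1 = 19 - 3·6
  ... = 6·(-3) + 19·(1)
So 6·-3 ≡ 1 (mod 19), and -3 mod 19 = 16.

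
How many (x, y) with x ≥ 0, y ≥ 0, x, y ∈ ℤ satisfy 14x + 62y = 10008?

23

gcd(62, 14) = 2  (62 = 4·14 + 6, 14 = 2·6 + 2, 6 = 3·2).
Back-substituting, 14·(9) + 62·(-2) = 2.
Scale by 5004: one solution is (45036, -10008). Reduce x mod 31: (24, 156).
General: x = 24 + 31t, y = 156 - 7t.
x ≥ 0 ⇒ t ≥ 0; y ≥ 0 ⇒ t ≤ 22. So t ∈ [0, 22]: 23 solutions.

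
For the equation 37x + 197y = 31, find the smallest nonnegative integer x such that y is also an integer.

gcd(197, 37) = 1.
1 divides 31, so solutions exist.
By Bézout, 37*(16) + 197*(-3) = 1.
Scale by 31/1 = 31: (x₀, y₀) = (496, -93).
General solution: x = 496 + 197t, y = -93 - 37t for integer t.
x ≥ 0: smallest is 496 mod 197 = 102 (at t = -2), with y = -19.

102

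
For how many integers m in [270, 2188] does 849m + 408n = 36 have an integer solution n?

gcd(849, 408) = 3  (849 = 2*408 + 33, 408 = 12*33 + 12, 33 = 2*12 + 9, 12 = 1*9 + 3, 9 = 3*3).
Back-substituting, 849*(-37) + 408*(77) = 3.
Scale by 12: particular solution (-444, 924); reduce m mod 136: (100, -208).
General solution: m = 100 + 136t, n = -208 - 283t for integer t.
270 ≤ 100 + 136t ≤ 2188 gives t ∈ [2, 15], which is 14 values.

14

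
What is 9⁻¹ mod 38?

17

gcd(38, 9) = 1.
By Bézout, 9×(17) + 38×(-4) = 1.
So 9×17 ≡ 1 (mod 38), and 17 mod 38 = 17.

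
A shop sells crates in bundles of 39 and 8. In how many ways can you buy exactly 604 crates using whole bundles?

Need nonnegative integers with 39j + 8k = 604.
gcd(39, 8) = 1, and 39·(-1) + 8·(5) = 1.
So (j₀, k₀) = (-604, 3020); general j = -604 + 8t, k = 3020 - 39t.
j ≥ 0 ⇒ t ≥ 76; k ≥ 0 ⇒ t ≤ 77. That's 2 values of t.

2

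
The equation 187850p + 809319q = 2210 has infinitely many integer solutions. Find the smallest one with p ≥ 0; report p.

6721

gcd(809319, 187850):
  809319 = 4×187850 + 57919
  187850 = 3×57919 + 14093
  57919 = 4×14093 + 1547
  14093 = 9×1547 + 170
  1547 = 9×170 + 17
  170 = 10×17
so gcd(809319, 187850) = 17.
17 divides 2210, so solutions exist.
Back-substitute for Bézout coefficients:
  17 = 1547 - 9×170
  ... = 187850×(-4709) + 809319×(1093)
Scale by 2210/17 = 130: (p₀, q₀) = (-612170, 142090).
General solution: p = -612170 + 47607t, q = 142090 - 11050t for integer t.
p ≥ 0: smallest is -612170 mod 47607 = 6721 (at t = 13), with q = -1560.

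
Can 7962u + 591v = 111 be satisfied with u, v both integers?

yes

gcd(7962, 591):
  7962 = 13×591 + 279
  591 = 2×279 + 33
  279 = 8×33 + 15
  33 = 2×15 + 3
  15 = 5×3
so gcd(7962, 591) = 3.
3 divides 111, so integer solutions exist.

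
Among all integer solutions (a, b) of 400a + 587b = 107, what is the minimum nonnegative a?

351

gcd(587, 400) = 1  (587 = 1×400 + 187, 400 = 2×187 + 26, 187 = 7×26 + 5, 26 = 5×5 + 1, 5 = 5×1).
1 divides 107, so solutions exist.
Back-substituting, 400×(113) + 587×(-77) = 1.
Scale by 107/1 = 107: (a₀, b₀) = (12091, -8239).
General solution: a = 12091 + 587t, b = -8239 - 400t for integer t.
a ≥ 0: smallest is 12091 mod 587 = 351 (at t = -20), with b = -239.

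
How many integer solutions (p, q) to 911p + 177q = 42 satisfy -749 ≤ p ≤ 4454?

gcd(911, 177) = 1  (911 = 5*177 + 26, 177 = 6*26 + 21, 26 = 1*21 + 5, 21 = 4*5 + 1, 5 = 5*1).
Back-substituting, 911*(-34) + 177*(175) = 1.
Scale by 42: particular solution (-1428, 7350); reduce p mod 177: (165, -849).
General solution: p = 165 + 177t, q = -849 - 911t for integer t.
-749 ≤ 165 + 177t ≤ 4454 gives t ∈ [-5, 24], which is 30 values.

30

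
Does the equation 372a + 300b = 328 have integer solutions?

no

gcd(372, 300) = 12  (372 = 1×300 + 72, 300 = 4×72 + 12, 72 = 6×12).
12 does not divide 328 (remainder 4), so no integer solutions.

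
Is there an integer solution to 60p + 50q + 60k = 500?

gcd(60, 50) = 10.
gcd(10, 60) = 10.
10 divides 500, so integer solutions exist.

yes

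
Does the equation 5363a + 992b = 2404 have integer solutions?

gcd(5363, 992) = 31  (5363 = 5·992 + 403, 992 = 2·403 + 186, 403 = 2·186 + 31, 186 = 6·31).
31 does not divide 2404 (remainder 17), so no integer solutions.

no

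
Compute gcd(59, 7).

1

gcd(59, 7):
  59 = 8*7 + 3
  7 = 2*3 + 1
  3 = 3*1
so gcd(59, 7) = 1.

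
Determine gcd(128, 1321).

1

gcd(1321, 128):
  1321 = 10·128 + 41
  128 = 3·41 + 5
  41 = 8·5 + 1
  5 = 5·1
so gcd(1321, 128) = 1.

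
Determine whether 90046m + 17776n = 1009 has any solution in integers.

gcd(90046, 17776) = 22.
22 does not divide 1009 (remainder 19), so no integer solutions.

no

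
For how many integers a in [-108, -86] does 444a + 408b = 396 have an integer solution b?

gcd(444, 408) = 12.
By Bézout, 444*(-11) + 408*(12) = 12.
Particular solution: (11, -11).
General solution: a = 11 + 34t, b = -11 - 37t for integer t.
-108 ≤ 11 + 34t ≤ -86 gives t ∈ [-3, -3], which is 1 value.

1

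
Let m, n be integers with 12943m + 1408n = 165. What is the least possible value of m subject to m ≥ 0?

gcd(12943, 1408):
  12943 = 9·1408 + 271
  1408 = 5·271 + 53
  271 = 5·53 + 6
  53 = 8·6 + 5
  6 = 1·5 + 1
  5 = 5·1
so gcd(12943, 1408) = 1.
1 divides 165, so solutions exist.
Back-substitute for Bézout coefficients:
  1 = 6 - 1·5
  ... = 12943·(239) + 1408·(-2197)
Scale by 165/1 = 165: (m₀, n₀) = (39435, -362505).
General solution: m = 39435 + 1408t, n = -362505 - 12943t for integer t.
m ≥ 0: smallest is 39435 mod 1408 = 11 (at t = -28), with n = -101.

11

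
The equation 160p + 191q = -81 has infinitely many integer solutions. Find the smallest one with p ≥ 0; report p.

132

gcd(191, 160) = 1  (191 = 1*160 + 31, 160 = 5*31 + 5, 31 = 6*5 + 1, 5 = 5*1).
1 divides -81, so solutions exist.
Back-substituting, 160*(-37) + 191*(31) = 1.
Scale by -81/1 = -81: (p₀, q₀) = (2997, -2511).
General solution: p = 2997 + 191t, q = -2511 - 160t for integer t.
p ≥ 0: smallest is 2997 mod 191 = 132 (at t = -15), with q = -111.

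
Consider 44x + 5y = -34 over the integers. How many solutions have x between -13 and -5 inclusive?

2

gcd(44, 5) = 1.
By Bézout, 44·(-1) + 5·(9) = 1.
Particular solution: (4, -42).
General solution: x = 4 + 5t, y = -42 - 44t for integer t.
-13 ≤ 4 + 5t ≤ -5 gives t ∈ [-3, -2], which is 2 values.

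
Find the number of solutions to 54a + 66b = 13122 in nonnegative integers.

23

gcd(66, 54) = 6  (66 = 1×54 + 12, 54 = 4×12 + 6, 12 = 2×6).
Back-substituting, 54×(5) + 66×(-4) = 6.
Scale by 2187: one solution is (10935, -8748). Reduce a mod 11: (1, 198).
General: a = 1 + 11t, b = 198 - 9t.
a ≥ 0 ⇒ t ≥ 0; b ≥ 0 ⇒ t ≤ 22. So t ∈ [0, 22]: 23 solutions.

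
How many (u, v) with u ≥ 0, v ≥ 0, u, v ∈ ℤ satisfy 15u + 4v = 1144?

gcd(15, 4) = 1  (15 = 3·4 + 3, 4 = 1·3 + 1, 3 = 3·1).
Back-substituting, 15·(-1) + 4·(4) = 1.
Scale by 1144: one solution is (-1144, 4576). Reduce u mod 4: (0, 286).
General: u = 0 + 4t, v = 286 - 15t.
u ≥ 0 ⇒ t ≥ 0; v ≥ 0 ⇒ t ≤ 19. So t ∈ [0, 19]: 20 solutions.

20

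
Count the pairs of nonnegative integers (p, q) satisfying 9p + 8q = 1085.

15

gcd(9, 8) = 1.
By Bézout, 9×(1) + 8×(-1) = 1.
One solution: (5, 130).
General: p = 5 + 8t, q = 130 - 9t.
p ≥ 0 ⇒ t ≥ 0; q ≥ 0 ⇒ t ≤ 14. So t ∈ [0, 14]: 15 solutions.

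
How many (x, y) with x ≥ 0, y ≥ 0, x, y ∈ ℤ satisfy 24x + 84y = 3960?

24

gcd(84, 24) = 12  (84 = 3*24 + 12, 24 = 2*12).
Back-substituting, 24*(-3) + 84*(1) = 12.
Scale by 330: one solution is (-990, 330). Reduce x mod 7: (4, 46).
General: x = 4 + 7t, y = 46 - 2t.
x ≥ 0 ⇒ t ≥ 0; y ≥ 0 ⇒ t ≤ 23. So t ∈ [0, 23]: 24 solutions.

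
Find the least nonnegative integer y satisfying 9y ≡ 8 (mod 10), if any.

2

gcd(10, 9):
  10 = 1*9 + 1
  9 = 9*1
so gcd(10, 9) = 1.
1 divides 8, so solutions exist.
Back-substitute for Bézout coefficients:
  1 = 10 - 1*9
  ... = 9*(-1) + 10*(1)
So 9*(-1) ≡ 1 (mod 10); multiply by 8: y ≡ -8 (mod 10).
Smallest nonnegative: y = -8 mod 10 = 2.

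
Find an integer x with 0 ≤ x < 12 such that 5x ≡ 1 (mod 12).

5

gcd(12, 5):
  12 = 2*5 + 2
  5 = 2*2 + 1
  2 = 2*1
so gcd(12, 5) = 1.
Back-substitute for Bézout coefficients:
  1 = 5 - 2*2
  ... = 5*(5) + 12*(-2)
So 5*5 ≡ 1 (mod 12), and 5 mod 12 = 5.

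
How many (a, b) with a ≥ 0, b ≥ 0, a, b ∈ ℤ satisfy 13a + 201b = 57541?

22

gcd(201, 13):
  201 = 15·13 + 6
  13 = 2·6 + 1
  6 = 6·1
so gcd(201, 13) = 1.
Back-substitute for Bézout coefficients:
  1 = 13 - 2·6
  ... = 13·(31) + 201·(-2)
Scale by 57541: one solution is (1783771, -115082). Reduce a mod 201: (97, 280).
General: a = 97 + 201t, b = 280 - 13t.
a ≥ 0 ⇒ t ≥ 0; b ≥ 0 ⇒ t ≤ 21. So t ∈ [0, 21]: 22 solutions.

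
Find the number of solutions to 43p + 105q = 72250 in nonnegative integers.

16

gcd(105, 43) = 1  (105 = 2*43 + 19, 43 = 2*19 + 5, 19 = 3*5 + 4, 5 = 1*4 + 1, 4 = 4*1).
Back-substituting, 43*(22) + 105*(-9) = 1.
Scale by 72250: one solution is (1589500, -650250). Reduce p mod 105: (10, 684).
General: p = 10 + 105t, q = 684 - 43t.
p ≥ 0 ⇒ t ≥ 0; q ≥ 0 ⇒ t ≤ 15. So t ∈ [0, 15]: 16 solutions.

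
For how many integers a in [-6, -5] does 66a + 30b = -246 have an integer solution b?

1

gcd(66, 30) = 6.
By Bézout, 66×(1) + 30×(-2) = 6.
Particular solution: (4, -17).
General solution: a = 4 + 5t, b = -17 - 11t for integer t.
-6 ≤ 4 + 5t ≤ -5 gives t ∈ [-2, -2], which is 1 value.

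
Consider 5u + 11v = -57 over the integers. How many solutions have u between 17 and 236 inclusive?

gcd(11, 5):
  11 = 2×5 + 1
  5 = 5×1
so gcd(11, 5) = 1.
Back-substitute for Bézout coefficients:
  1 = 11 - 2×5
  ... = 5×(-2) + 11×(1)
Scale by -57: particular solution (114, -57); reduce u mod 11: (4, -7).
General solution: u = 4 + 11t, v = -7 - 5t for integer t.
17 ≤ 4 + 11t ≤ 236 gives t ∈ [2, 21], which is 20 values.

20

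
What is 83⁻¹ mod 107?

gcd(107, 83):
  107 = 1·83 + 24
  83 = 3·24 + 11
  24 = 2·11 + 2
  11 = 5·2 + 1
  2 = 2·1
so gcd(107, 83) = 1.
Back-substitute for Bézout coefficients:
  1 = 11 - 5·2
  ... = 83·(49) + 107·(-38)
So 83·49 ≡ 1 (mod 107), and 49 mod 107 = 49.

49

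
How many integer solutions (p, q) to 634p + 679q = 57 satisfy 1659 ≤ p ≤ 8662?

gcd(679, 634) = 1  (679 = 1*634 + 45, 634 = 14*45 + 4, 45 = 11*4 + 1, 4 = 4*1).
Back-substituting, 634*(-166) + 679*(155) = 1.
Scale by 57: particular solution (-9462, 8835); reduce p mod 679: (44, -41).
General solution: p = 44 + 679t, q = -41 - 634t for integer t.
1659 ≤ 44 + 679t ≤ 8662 gives t ∈ [3, 12], which is 10 values.

10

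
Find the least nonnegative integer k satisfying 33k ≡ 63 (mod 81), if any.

24

gcd(81, 33) = 3.
3 divides 63, so solutions exist.
By Bézout, 33·(5) + 81·(-2) = 3.
So 33·(5) ≡ 3 (mod 81); multiply by 21: k ≡ 105 (mod 27).
Smallest nonnegative: k = 105 mod 27 = 24.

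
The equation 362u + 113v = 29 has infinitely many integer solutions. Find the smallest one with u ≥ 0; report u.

gcd(362, 113) = 1.
1 divides 29, so solutions exist.
By Bézout, 362·(-54) + 113·(173) = 1.
Scale by 29/1 = 29: (u₀, v₀) = (-1566, 5017).
General solution: u = -1566 + 113t, v = 5017 - 362t for integer t.
u ≥ 0: smallest is -1566 mod 113 = 16 (at t = 14), with v = -51.

16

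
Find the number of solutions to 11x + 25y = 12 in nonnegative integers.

0

gcd(25, 11):
  25 = 2·11 + 3
  11 = 3·3 + 2
  3 = 1·2 + 1
  2 = 2·1
so gcd(25, 11) = 1.
Back-substitute for Bézout coefficients:
  1 = 3 - 1·2
  ... = 11·(-9) + 25·(4)
Scale by 12: one solution is (-108, 48). Reduce x mod 25: (17, -7).
General: x = 17 + 25t, y = -7 - 11t.
x ≥ 0 ⇒ t ≥ 0; y ≥ 0 ⇒ t ≤ -1. So t ∈ [0, -1]: 0 solutions.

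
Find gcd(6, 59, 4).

gcd(59, 6):
  59 = 9·6 + 5
  6 = 1·5 + 1
  5 = 5·1
so gcd(59, 6) = 1.
gcd(1, 4) = 1.

1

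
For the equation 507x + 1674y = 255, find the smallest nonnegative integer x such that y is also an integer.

367

gcd(1674, 507) = 3.
3 divides 255, so solutions exist.
By Bézout, 507×(175) + 1674×(-53) = 3.
Scale by 255/3 = 85: (x₀, y₀) = (14875, -4505).
General solution: x = 14875 + 558t, y = -4505 - 169t for integer t.
x ≥ 0: smallest is 14875 mod 558 = 367 (at t = -26), with y = -111.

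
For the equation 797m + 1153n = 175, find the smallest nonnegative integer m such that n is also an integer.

74

gcd(1153, 797):
  1153 = 1*797 + 356
  797 = 2*356 + 85
  356 = 4*85 + 16
  85 = 5*16 + 5
  16 = 3*5 + 1
  5 = 5*1
so gcd(1153, 797) = 1.
1 divides 175, so solutions exist.
Back-substitute for Bézout coefficients:
  1 = 16 - 3*5
  ... = 797*(-217) + 1153*(150)
Scale by 175/1 = 175: (m₀, n₀) = (-37975, 26250).
General solution: m = -37975 + 1153t, n = 26250 - 797t for integer t.
m ≥ 0: smallest is -37975 mod 1153 = 74 (at t = 33), with n = -51.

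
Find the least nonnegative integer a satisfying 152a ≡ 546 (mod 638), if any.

gcd(638, 152) = 2  (638 = 4×152 + 30, 152 = 5×30 + 2, 30 = 15×2).
2 divides 546, so solutions exist.
Back-substituting, 152×(21) + 638×(-5) = 2.
So 152×(21) ≡ 2 (mod 638); multiply by 273: a ≡ 5733 (mod 319).
Smallest nonnegative: a = 5733 mod 319 = 310.

310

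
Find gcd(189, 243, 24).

gcd(243, 189) = 27  (243 = 1×189 + 54, 189 = 3×54 + 27, 54 = 2×27).
gcd(27, 24) = 3.

3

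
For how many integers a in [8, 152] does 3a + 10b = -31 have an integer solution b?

14

gcd(10, 3) = 1.
By Bézout, 3·(-3) + 10·(1) = 1.
Particular solution: (3, -4).
General solution: a = 3 + 10t, b = -4 - 3t for integer t.
8 ≤ 3 + 10t ≤ 152 gives t ∈ [1, 14], which is 14 values.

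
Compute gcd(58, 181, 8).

gcd(181, 58):
  181 = 3*58 + 7
  58 = 8*7 + 2
  7 = 3*2 + 1
  2 = 2*1
so gcd(181, 58) = 1.
gcd(1, 8) = 1.

1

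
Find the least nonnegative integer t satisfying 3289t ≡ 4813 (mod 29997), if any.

no solution

gcd(29997, 3289):
  29997 = 9×3289 + 396
  3289 = 8×396 + 121
  396 = 3×121 + 33
  121 = 3×33 + 22
  33 = 1×22 + 11
  22 = 2×11
so gcd(29997, 3289) = 11.
11 does not divide 4813, so the congruence has no solution.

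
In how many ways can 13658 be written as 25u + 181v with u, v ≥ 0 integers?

3

gcd(181, 25):
  181 = 7·25 + 6
  25 = 4·6 + 1
  6 = 6·1
so gcd(181, 25) = 1.
Back-substitute for Bézout coefficients:
  1 = 25 - 4·6
  ... = 25·(29) + 181·(-4)
Scale by 13658: one solution is (396082, -54632). Reduce u mod 181: (54, 68).
General: u = 54 + 181t, v = 68 - 25t.
u ≥ 0 ⇒ t ≥ 0; v ≥ 0 ⇒ t ≤ 2. So t ∈ [0, 2]: 3 solutions.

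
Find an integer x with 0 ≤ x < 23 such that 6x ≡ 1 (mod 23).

gcd(23, 6) = 1.
By Bézout, 6*(4) + 23*(-1) = 1.
So 6*4 ≡ 1 (mod 23), and 4 mod 23 = 4.

4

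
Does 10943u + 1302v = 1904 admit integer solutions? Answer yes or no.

gcd(10943, 1302) = 31  (10943 = 8*1302 + 527, 1302 = 2*527 + 248, 527 = 2*248 + 31, 248 = 8*31).
31 does not divide 1904 (remainder 13), so no integer solutions.

no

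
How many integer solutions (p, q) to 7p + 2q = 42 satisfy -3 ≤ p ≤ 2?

gcd(7, 2):
  7 = 3×2 + 1
  2 = 2×1
so gcd(7, 2) = 1.
Back-substitute for Bézout coefficients:
  1 = 7 - 3×2
  ... = 7×(1) + 2×(-3)
Scale by 42: particular solution (42, -126); reduce p mod 2: (0, 21).
General solution: p = 0 + 2t, q = 21 - 7t for integer t.
-3 ≤ 0 + 2t ≤ 2 gives t ∈ [-1, 1], which is 3 values.

3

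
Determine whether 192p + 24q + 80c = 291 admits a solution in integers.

no

gcd(192, 24):
  192 = 8·24
so gcd(192, 24) = 24.
gcd(24, 80) = 8.
8 does not divide 291 (remainder 3), so no integer solutions.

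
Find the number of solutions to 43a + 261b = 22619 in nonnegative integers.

gcd(261, 43) = 1  (261 = 6*43 + 3, 43 = 14*3 + 1, 3 = 3*1).
Back-substituting, 43*(85) + 261*(-14) = 1.
Scale by 22619: one solution is (1922615, -316666). Reduce a mod 261: (89, 72).
General: a = 89 + 261t, b = 72 - 43t.
a ≥ 0 ⇒ t ≥ 0; b ≥ 0 ⇒ t ≤ 1. So t ∈ [0, 1]: 2 solutions.

2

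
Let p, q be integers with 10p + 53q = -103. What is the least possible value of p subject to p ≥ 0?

48

gcd(53, 10) = 1.
1 divides -103, so solutions exist.
By Bézout, 10×(16) + 53×(-3) = 1.
Scale by -103/1 = -103: (p₀, q₀) = (-1648, 309).
General solution: p = -1648 + 53t, q = 309 - 10t for integer t.
p ≥ 0: smallest is -1648 mod 53 = 48 (at t = 32), with q = -11.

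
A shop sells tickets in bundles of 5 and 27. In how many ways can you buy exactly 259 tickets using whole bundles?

2

Need nonnegative integers with 5j + 27k = 259.
gcd(5, 27) = 1, and 5·(11) + 27·(-2) = 1.
So (j₀, k₀) = (2849, -518); general j = 2849 + 27t, k = -518 - 5t.
j ≥ 0 ⇒ t ≥ -105; k ≥ 0 ⇒ t ≤ -104. That's 2 values of t.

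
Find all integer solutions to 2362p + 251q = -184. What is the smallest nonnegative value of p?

gcd(2362, 251):
  2362 = 9·251 + 103
  251 = 2·103 + 45
  103 = 2·45 + 13
  45 = 3·13 + 6
  13 = 2·6 + 1
  6 = 6·1
so gcd(2362, 251) = 1.
1 divides -184, so solutions exist.
Back-substitute for Bézout coefficients:
  1 = 13 - 2·6
  ... = 2362·(39) + 251·(-367)
Scale by -184/1 = -184: (p₀, q₀) = (-7176, 67528).
General solution: p = -7176 + 251t, q = 67528 - 2362t for integer t.
p ≥ 0: smallest is -7176 mod 251 = 103 (at t = 29), with q = -970.

103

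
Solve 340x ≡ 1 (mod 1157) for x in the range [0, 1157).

gcd(1157, 340):
  1157 = 3*340 + 137
  340 = 2*137 + 66
  137 = 2*66 + 5
  66 = 13*5 + 1
  5 = 5*1
so gcd(1157, 340) = 1.
Back-substitute for Bézout coefficients:
  1 = 66 - 13*5
  ... = 340*(228) + 1157*(-67)
So 340*228 ≡ 1 (mod 1157), and 228 mod 1157 = 228.

228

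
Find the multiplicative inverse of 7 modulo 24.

7

gcd(24, 7):
  24 = 3*7 + 3
  7 = 2*3 + 1
  3 = 3*1
so gcd(24, 7) = 1.
Back-substitute for Bézout coefficients:
  1 = 7 - 2*3
  ... = 7*(7) + 24*(-2)
So 7*7 ≡ 1 (mod 24), and 7 mod 24 = 7.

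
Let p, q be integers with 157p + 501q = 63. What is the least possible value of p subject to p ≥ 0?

144

gcd(501, 157) = 1  (501 = 3*157 + 30, 157 = 5*30 + 7, 30 = 4*7 + 2, 7 = 3*2 + 1, 2 = 2*1).
1 divides 63, so solutions exist.
Back-substituting, 157*(217) + 501*(-68) = 1.
Scale by 63/1 = 63: (p₀, q₀) = (13671, -4284).
General solution: p = 13671 + 501t, q = -4284 - 157t for integer t.
p ≥ 0: smallest is 13671 mod 501 = 144 (at t = -27), with q = -45.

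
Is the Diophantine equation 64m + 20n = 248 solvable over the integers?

gcd(64, 20) = 4  (64 = 3*20 + 4, 20 = 5*4).
4 divides 248, so integer solutions exist.

yes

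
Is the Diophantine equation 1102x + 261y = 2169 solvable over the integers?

gcd(1102, 261):
  1102 = 4·261 + 58
  261 = 4·58 + 29
  58 = 2·29
so gcd(1102, 261) = 29.
29 does not divide 2169 (remainder 23), so no integer solutions.

no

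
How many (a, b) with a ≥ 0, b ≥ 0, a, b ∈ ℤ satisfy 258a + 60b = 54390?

gcd(258, 60) = 6  (258 = 4*60 + 18, 60 = 3*18 + 6, 18 = 3*6).
Back-substituting, 258*(-3) + 60*(13) = 6.
Scale by 9065: one solution is (-27195, 117845). Reduce a mod 10: (5, 885).
General: a = 5 + 10t, b = 885 - 43t.
a ≥ 0 ⇒ t ≥ 0; b ≥ 0 ⇒ t ≤ 20. So t ∈ [0, 20]: 21 solutions.

21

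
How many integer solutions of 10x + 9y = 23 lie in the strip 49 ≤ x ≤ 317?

gcd(10, 9) = 1  (10 = 1×9 + 1, 9 = 9×1).
Back-substituting, 10×(1) + 9×(-1) = 1.
Scale by 23: particular solution (23, -23); reduce x mod 9: (5, -3).
General solution: x = 5 + 9t, y = -3 - 10t for integer t.
49 ≤ 5 + 9t ≤ 317 gives t ∈ [5, 34], which is 30 values.

30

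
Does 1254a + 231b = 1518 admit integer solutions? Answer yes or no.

yes

gcd(1254, 231) = 33  (1254 = 5×231 + 99, 231 = 2×99 + 33, 99 = 3×33).
33 divides 1518, so integer solutions exist.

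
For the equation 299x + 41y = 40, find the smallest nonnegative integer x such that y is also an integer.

gcd(299, 41):
  299 = 7×41 + 12
  41 = 3×12 + 5
  12 = 2×5 + 2
  5 = 2×2 + 1
  2 = 2×1
so gcd(299, 41) = 1.
1 divides 40, so solutions exist.
Back-substitute for Bézout coefficients:
  1 = 5 - 2×2
  ... = 299×(-17) + 41×(124)
Scale by 40/1 = 40: (x₀, y₀) = (-680, 4960).
General solution: x = -680 + 41t, y = 4960 - 299t for integer t.
x ≥ 0: smallest is -680 mod 41 = 17 (at t = 17), with y = -123.

17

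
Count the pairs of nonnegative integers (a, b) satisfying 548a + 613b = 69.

0

gcd(613, 548) = 1  (613 = 1·548 + 65, 548 = 8·65 + 28, 65 = 2·28 + 9, 28 = 3·9 + 1, 9 = 9·1).
Back-substituting, 548·(66) + 613·(-59) = 1.
Scale by 69: one solution is (4554, -4071). Reduce a mod 613: (263, -235).
General: a = 263 + 613t, b = -235 - 548t.
a ≥ 0 ⇒ t ≥ 0; b ≥ 0 ⇒ t ≤ -1. So t ∈ [0, -1]: 0 solutions.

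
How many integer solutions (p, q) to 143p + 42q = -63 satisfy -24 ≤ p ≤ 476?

12

gcd(143, 42) = 1  (143 = 3×42 + 17, 42 = 2×17 + 8, 17 = 2×8 + 1, 8 = 8×1).
Back-substituting, 143×(5) + 42×(-17) = 1.
Scale by -63: particular solution (-315, 1071); reduce p mod 42: (21, -73).
General solution: p = 21 + 42t, q = -73 - 143t for integer t.
-24 ≤ 21 + 42t ≤ 476 gives t ∈ [-1, 10], which is 12 values.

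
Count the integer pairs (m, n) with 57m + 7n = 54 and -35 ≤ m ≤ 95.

18

gcd(57, 7) = 1.
By Bézout, 57×(1) + 7×(-8) = 1.
Particular solution: (5, -33).
General solution: m = 5 + 7t, n = -33 - 57t for integer t.
-35 ≤ 5 + 7t ≤ 95 gives t ∈ [-5, 12], which is 18 values.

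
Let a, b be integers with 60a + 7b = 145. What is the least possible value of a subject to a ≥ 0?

3

gcd(60, 7) = 1  (60 = 8×7 + 4, 7 = 1×4 + 3, 4 = 1×3 + 1, 3 = 3×1).
1 divides 145, so solutions exist.
Back-substituting, 60×(2) + 7×(-17) = 1.
Scale by 145/1 = 145: (a₀, b₀) = (290, -2465).
General solution: a = 290 + 7t, b = -2465 - 60t for integer t.
a ≥ 0: smallest is 290 mod 7 = 3 (at t = -41), with b = -5.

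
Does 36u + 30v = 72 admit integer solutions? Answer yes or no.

yes

gcd(36, 30) = 6.
6 divides 72, so integer solutions exist.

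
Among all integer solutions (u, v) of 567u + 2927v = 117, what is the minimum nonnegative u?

gcd(2927, 567):
  2927 = 5*567 + 92
  567 = 6*92 + 15
  92 = 6*15 + 2
  15 = 7*2 + 1
  2 = 2*1
so gcd(2927, 567) = 1.
1 divides 117, so solutions exist.
Back-substitute for Bézout coefficients:
  1 = 15 - 7*2
  ... = 567*(1368) + 2927*(-265)
Scale by 117/1 = 117: (u₀, v₀) = (160056, -31005).
General solution: u = 160056 + 2927t, v = -31005 - 567t for integer t.
u ≥ 0: smallest is 160056 mod 2927 = 1998 (at t = -54), with v = -387.

1998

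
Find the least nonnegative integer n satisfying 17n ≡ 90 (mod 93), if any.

60

gcd(93, 17) = 1  (93 = 5*17 + 8, 17 = 2*8 + 1, 8 = 8*1).
1 divides 90, so solutions exist.
Back-substituting, 17*(11) + 93*(-2) = 1.
So 17*(11) ≡ 1 (mod 93); multiply by 90: n ≡ 990 (mod 93).
Smallest nonnegative: n = 990 mod 93 = 60.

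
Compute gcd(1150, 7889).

23

gcd(7889, 1150):
  7889 = 6*1150 + 989
  1150 = 1*989 + 161
  989 = 6*161 + 23
  161 = 7*23
so gcd(7889, 1150) = 23.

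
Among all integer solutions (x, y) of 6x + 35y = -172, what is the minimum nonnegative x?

gcd(35, 6):
  35 = 5·6 + 5
  6 = 1·5 + 1
  5 = 5·1
so gcd(35, 6) = 1.
1 divides -172, so solutions exist.
Back-substitute for Bézout coefficients:
  1 = 6 - 1·5
  ... = 6·(6) + 35·(-1)
Scale by -172/1 = -172: (x₀, y₀) = (-1032, 172).
General solution: x = -1032 + 35t, y = 172 - 6t for integer t.
x ≥ 0: smallest is -1032 mod 35 = 18 (at t = 30), with y = -8.

18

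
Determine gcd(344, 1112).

8

gcd(1112, 344):
  1112 = 3*344 + 80
  344 = 4*80 + 24
  80 = 3*24 + 8
  24 = 3*8
so gcd(1112, 344) = 8.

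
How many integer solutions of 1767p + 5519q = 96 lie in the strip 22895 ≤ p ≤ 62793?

gcd(5519, 1767) = 1.
By Bézout, 1767*(481) + 5519*(-154) = 1.
Particular solution: (2024, -648).
General solution: p = 2024 + 5519t, q = -648 - 1767t for integer t.
22895 ≤ 2024 + 5519t ≤ 62793 gives t ∈ [4, 11], which is 8 values.

8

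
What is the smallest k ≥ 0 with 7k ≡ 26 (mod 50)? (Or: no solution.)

18

gcd(50, 7) = 1.
1 divides 26, so solutions exist.
By Bézout, 7·(-7) + 50·(1) = 1.
So 7·(-7) ≡ 1 (mod 50); multiply by 26: k ≡ -182 (mod 50).
Smallest nonnegative: k = -182 mod 50 = 18.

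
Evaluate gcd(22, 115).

gcd(115, 22):
  115 = 5*22 + 5
  22 = 4*5 + 2
  5 = 2*2 + 1
  2 = 2*1
so gcd(115, 22) = 1.

1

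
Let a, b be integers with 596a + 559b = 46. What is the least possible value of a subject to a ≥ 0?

107

gcd(596, 559):
  596 = 1×559 + 37
  559 = 15×37 + 4
  37 = 9×4 + 1
  4 = 4×1
so gcd(596, 559) = 1.
1 divides 46, so solutions exist.
Back-substitute for Bézout coefficients:
  1 = 37 - 9×4
  ... = 596×(136) + 559×(-145)
Scale by 46/1 = 46: (a₀, b₀) = (6256, -6670).
General solution: a = 6256 + 559t, b = -6670 - 596t for integer t.
a ≥ 0: smallest is 6256 mod 559 = 107 (at t = -11), with b = -114.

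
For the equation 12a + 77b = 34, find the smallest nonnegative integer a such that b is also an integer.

67

gcd(77, 12) = 1  (77 = 6·12 + 5, 12 = 2·5 + 2, 5 = 2·2 + 1, 2 = 2·1).
1 divides 34, so solutions exist.
Back-substituting, 12·(-32) + 77·(5) = 1.
Scale by 34/1 = 34: (a₀, b₀) = (-1088, 170).
General solution: a = -1088 + 77t, b = 170 - 12t for integer t.
a ≥ 0: smallest is -1088 mod 77 = 67 (at t = 15), with b = -10.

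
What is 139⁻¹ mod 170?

gcd(170, 139) = 1.
By Bézout, 139×(-11) + 170×(9) = 1.
So 139×-11 ≡ 1 (mod 170), and -11 mod 170 = 159.

159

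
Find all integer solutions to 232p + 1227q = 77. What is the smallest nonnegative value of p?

gcd(1227, 232) = 1.
1 divides 77, so solutions exist.
By Bézout, 232*(238) + 1227*(-45) = 1.
Scale by 77/1 = 77: (p₀, q₀) = (18326, -3465).
General solution: p = 18326 + 1227t, q = -3465 - 232t for integer t.
p ≥ 0: smallest is 18326 mod 1227 = 1148 (at t = -14), with q = -217.

1148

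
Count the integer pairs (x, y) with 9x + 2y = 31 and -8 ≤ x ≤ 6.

gcd(9, 2):
  9 = 4·2 + 1
  2 = 2·1
so gcd(9, 2) = 1.
Back-substitute for Bézout coefficients:
  1 = 9 - 4·2
  ... = 9·(1) + 2·(-4)
Scale by 31: particular solution (31, -124); reduce x mod 2: (1, 11).
General solution: x = 1 + 2t, y = 11 - 9t for integer t.
-8 ≤ 1 + 2t ≤ 6 gives t ∈ [-4, 2], which is 7 values.

7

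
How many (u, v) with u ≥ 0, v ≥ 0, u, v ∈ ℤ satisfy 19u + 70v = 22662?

17

gcd(70, 19) = 1.
By Bézout, 19*(-11) + 70*(3) = 1.
One solution: (58, 308).
General: u = 58 + 70t, v = 308 - 19t.
u ≥ 0 ⇒ t ≥ 0; v ≥ 0 ⇒ t ≤ 16. So t ∈ [0, 16]: 17 solutions.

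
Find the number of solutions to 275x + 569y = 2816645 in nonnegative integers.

18

gcd(569, 275):
  569 = 2×275 + 19
  275 = 14×19 + 9
  19 = 2×9 + 1
  9 = 9×1
so gcd(569, 275) = 1.
Back-substitute for Bézout coefficients:
  1 = 19 - 2×9
  ... = 275×(-60) + 569×(29)
Scale by 2816645: one solution is (-168998700, 81682705). Reduce x mod 569: (559, 4680).
General: x = 559 + 569t, y = 4680 - 275t.
x ≥ 0 ⇒ t ≥ 0; y ≥ 0 ⇒ t ≤ 17. So t ∈ [0, 17]: 18 solutions.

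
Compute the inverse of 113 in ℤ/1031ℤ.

gcd(1031, 113) = 1  (1031 = 9*113 + 14, 113 = 8*14 + 1, 14 = 14*1).
Back-substituting, 113*(73) + 1031*(-8) = 1.
So 113*73 ≡ 1 (mod 1031), and 73 mod 1031 = 73.

73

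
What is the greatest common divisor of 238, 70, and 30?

gcd(238, 70):
  238 = 3·70 + 28
  70 = 2·28 + 14
  28 = 2·14
so gcd(238, 70) = 14.
gcd(14, 30) = 2.

2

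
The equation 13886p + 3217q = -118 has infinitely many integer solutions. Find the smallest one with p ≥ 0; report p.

gcd(13886, 3217):
  13886 = 4*3217 + 1018
  3217 = 3*1018 + 163
  1018 = 6*163 + 40
  163 = 4*40 + 3
  40 = 13*3 + 1
  3 = 3*1
so gcd(13886, 3217) = 1.
1 divides -118, so solutions exist.
Back-substitute for Bézout coefficients:
  1 = 40 - 13*3
  ... = 13886*(1046) + 3217*(-4515)
Scale by -118/1 = -118: (p₀, q₀) = (-123428, 532770).
General solution: p = -123428 + 3217t, q = 532770 - 13886t for integer t.
p ≥ 0: smallest is -123428 mod 3217 = 2035 (at t = 39), with q = -8784.

2035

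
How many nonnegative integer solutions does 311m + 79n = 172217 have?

gcd(311, 79) = 1.
By Bézout, 311*(-16) + 79*(63) = 1.
One solution: (48, 1991).
General: m = 48 + 79t, n = 1991 - 311t.
m ≥ 0 ⇒ t ≥ 0; n ≥ 0 ⇒ t ≤ 6. So t ∈ [0, 6]: 7 solutions.

7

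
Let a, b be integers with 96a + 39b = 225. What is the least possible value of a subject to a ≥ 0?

6

gcd(96, 39) = 3.
3 divides 225, so solutions exist.
By Bézout, 96*(-2) + 39*(5) = 3.
Scale by 225/3 = 75: (a₀, b₀) = (-150, 375).
General solution: a = -150 + 13t, b = 375 - 32t for integer t.
a ≥ 0: smallest is -150 mod 13 = 6 (at t = 12), with b = -9.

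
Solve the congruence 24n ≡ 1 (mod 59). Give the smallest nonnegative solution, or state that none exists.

gcd(59, 24) = 1.
1 divides 1, so solutions exist.
By Bézout, 24*(-27) + 59*(11) = 1.
So 24*(-27) ≡ 1 (mod 59); multiply by 1: n ≡ -27 (mod 59).
Smallest nonnegative: n = -27 mod 59 = 32.

32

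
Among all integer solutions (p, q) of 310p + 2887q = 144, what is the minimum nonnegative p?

gcd(2887, 310):
  2887 = 9·310 + 97
  310 = 3·97 + 19
  97 = 5·19 + 2
  19 = 9·2 + 1
  2 = 2·1
so gcd(2887, 310) = 1.
1 divides 144, so solutions exist.
Back-substitute for Bézout coefficients:
  1 = 19 - 9·2
  ... = 310·(1369) + 2887·(-147)
Scale by 144/1 = 144: (p₀, q₀) = (197136, -21168).
General solution: p = 197136 + 2887t, q = -21168 - 310t for integer t.
p ≥ 0: smallest is 197136 mod 2887 = 820 (at t = -68), with q = -88.

820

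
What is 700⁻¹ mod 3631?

2744

gcd(3631, 700):
  3631 = 5×700 + 131
  700 = 5×131 + 45
  131 = 2×45 + 41
  45 = 1×41 + 4
  41 = 10×4 + 1
  4 = 4×1
so gcd(3631, 700) = 1.
Back-substitute for Bézout coefficients:
  1 = 41 - 10×4
  ... = 700×(-887) + 3631×(171)
So 700×-887 ≡ 1 (mod 3631), and -887 mod 3631 = 2744.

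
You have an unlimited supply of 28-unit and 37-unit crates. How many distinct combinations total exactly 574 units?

Need nonnegative integers with 28j + 37k = 574.
gcd(28, 37) = 1, and 28·(4) + 37·(-3) = 1.
So (j₀, k₀) = (2296, -1722); general j = 2296 + 37t, k = -1722 - 28t.
j ≥ 0 ⇒ t ≥ -62; k ≥ 0 ⇒ t ≤ -62. That's 1 value of t.

1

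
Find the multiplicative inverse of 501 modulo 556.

465

gcd(556, 501) = 1.
By Bézout, 501×(-91) + 556×(82) = 1.
So 501×-91 ≡ 1 (mod 556), and -91 mod 556 = 465.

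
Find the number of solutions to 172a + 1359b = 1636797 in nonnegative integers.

gcd(1359, 172) = 1  (1359 = 7·172 + 155, 172 = 1·155 + 17, 155 = 9·17 + 2, 17 = 8·2 + 1, 2 = 2·1).
Back-substituting, 172·(640) + 1359·(-81) = 1.
Scale by 1636797: one solution is (1047550080, -132580557). Reduce a mod 1359: (264, 1171).
General: a = 264 + 1359t, b = 1171 - 172t.
a ≥ 0 ⇒ t ≥ 0; b ≥ 0 ⇒ t ≤ 6. So t ∈ [0, 6]: 7 solutions.

7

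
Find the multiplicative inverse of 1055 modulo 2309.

1578

gcd(2309, 1055) = 1  (2309 = 2×1055 + 199, 1055 = 5×199 + 60, 199 = 3×60 + 19, 60 = 3×19 + 3, 19 = 6×3 + 1, 3 = 3×1).
Back-substituting, 1055×(-731) + 2309×(334) = 1.
So 1055×-731 ≡ 1 (mod 2309), and -731 mod 2309 = 1578.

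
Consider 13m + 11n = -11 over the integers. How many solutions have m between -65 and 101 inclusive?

gcd(13, 11) = 1.
By Bézout, 13×(-5) + 11×(6) = 1.
Particular solution: (0, -1).
General solution: m = 0 + 11t, n = -1 - 13t for integer t.
-65 ≤ 0 + 11t ≤ 101 gives t ∈ [-5, 9], which is 15 values.

15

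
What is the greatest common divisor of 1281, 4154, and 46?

1

gcd(4154, 1281) = 1.
gcd(1, 46) = 1.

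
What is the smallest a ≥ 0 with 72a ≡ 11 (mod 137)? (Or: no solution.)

gcd(137, 72) = 1  (137 = 1×72 + 65, 72 = 1×65 + 7, 65 = 9×7 + 2, 7 = 3×2 + 1, 2 = 2×1).
1 divides 11, so solutions exist.
Back-substituting, 72×(59) + 137×(-31) = 1.
So 72×(59) ≡ 1 (mod 137); multiply by 11: a ≡ 649 (mod 137).
Smallest nonnegative: a = 649 mod 137 = 101.

101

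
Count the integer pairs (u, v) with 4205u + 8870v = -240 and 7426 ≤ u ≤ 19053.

gcd(8870, 4205) = 5  (8870 = 2*4205 + 460, 4205 = 9*460 + 65, 460 = 7*65 + 5, 65 = 13*5).
Back-substituting, 4205*(-135) + 8870*(64) = 5.
Scale by -48: particular solution (6480, -3072); reduce u mod 1774: (1158, -549).
General solution: u = 1158 + 1774t, v = -549 - 841t for integer t.
7426 ≤ 1158 + 1774t ≤ 19053 gives t ∈ [4, 10], which is 7 values.

7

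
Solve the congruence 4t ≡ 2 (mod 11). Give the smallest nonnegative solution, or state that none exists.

gcd(11, 4) = 1.
1 divides 2, so solutions exist.
By Bézout, 4·(3) + 11·(-1) = 1.
So 4·(3) ≡ 1 (mod 11); multiply by 2: t ≡ 6 (mod 11).
Smallest nonnegative: t = 6 mod 11 = 6.

6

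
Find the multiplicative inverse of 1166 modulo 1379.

gcd(1379, 1166):
  1379 = 1*1166 + 213
  1166 = 5*213 + 101
  213 = 2*101 + 11
  101 = 9*11 + 2
  11 = 5*2 + 1
  2 = 2*1
so gcd(1379, 1166) = 1.
Back-substitute for Bézout coefficients:
  1 = 11 - 5*2
  ... = 1166*(-628) + 1379*(531)
So 1166*-628 ≡ 1 (mod 1379), and -628 mod 1379 = 751.

751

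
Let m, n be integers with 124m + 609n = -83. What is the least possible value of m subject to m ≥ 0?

73

gcd(609, 124):
  609 = 4×124 + 113
  124 = 1×113 + 11
  113 = 10×11 + 3
  11 = 3×3 + 2
  3 = 1×2 + 1
  2 = 2×1
so gcd(609, 124) = 1.
1 divides -83, so solutions exist.
Back-substitute for Bézout coefficients:
  1 = 3 - 1×2
  ... = 124×(-221) + 609×(45)
Scale by -83/1 = -83: (m₀, n₀) = (18343, -3735).
General solution: m = 18343 + 609t, n = -3735 - 124t for integer t.
m ≥ 0: smallest is 18343 mod 609 = 73 (at t = -30), with n = -15.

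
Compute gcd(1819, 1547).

17

gcd(1819, 1547) = 17  (1819 = 1·1547 + 272, 1547 = 5·272 + 187, 272 = 1·187 + 85, 187 = 2·85 + 17, 85 = 5·17).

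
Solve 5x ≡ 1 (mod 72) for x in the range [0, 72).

gcd(72, 5) = 1.
By Bézout, 5*(29) + 72*(-2) = 1.
So 5*29 ≡ 1 (mod 72), and 29 mod 72 = 29.

29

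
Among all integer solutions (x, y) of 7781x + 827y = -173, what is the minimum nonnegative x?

780

gcd(7781, 827) = 1.
1 divides -173, so solutions exist.
By Bézout, 7781*(115) + 827*(-1082) = 1.
Scale by -173/1 = -173: (x₀, y₀) = (-19895, 187186).
General solution: x = -19895 + 827t, y = 187186 - 7781t for integer t.
x ≥ 0: smallest is -19895 mod 827 = 780 (at t = 25), with y = -7339.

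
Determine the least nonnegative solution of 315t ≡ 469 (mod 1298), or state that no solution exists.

gcd(1298, 315) = 1  (1298 = 4×315 + 38, 315 = 8×38 + 11, 38 = 3×11 + 5, 11 = 2×5 + 1, 5 = 5×1).
1 divides 469, so solutions exist.
Back-substituting, 315×(239) + 1298×(-58) = 1.
So 315×(239) ≡ 1 (mod 1298); multiply by 469: t ≡ 112091 (mod 1298).
Smallest nonnegative: t = 112091 mod 1298 = 463.

463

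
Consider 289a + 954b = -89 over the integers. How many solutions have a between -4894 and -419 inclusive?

5

gcd(954, 289) = 1  (954 = 3*289 + 87, 289 = 3*87 + 28, 87 = 3*28 + 3, 28 = 9*3 + 1, 3 = 3*1).
Back-substituting, 289*(307) + 954*(-93) = 1.
Scale by -89: particular solution (-27323, 8277); reduce a mod 954: (343, -104).
General solution: a = 343 + 954t, b = -104 - 289t for integer t.
-4894 ≤ 343 + 954t ≤ -419 gives t ∈ [-5, -1], which is 5 values.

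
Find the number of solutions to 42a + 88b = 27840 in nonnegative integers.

15

gcd(88, 42):
  88 = 2*42 + 4
  42 = 10*4 + 2
  4 = 2*2
so gcd(88, 42) = 2.
Back-substitute for Bézout coefficients:
  2 = 42 - 10*4
  ... = 42*(21) + 88*(-10)
Scale by 13920: one solution is (292320, -139200). Reduce a mod 44: (28, 303).
General: a = 28 + 44t, b = 303 - 21t.
a ≥ 0 ⇒ t ≥ 0; b ≥ 0 ⇒ t ≤ 14. So t ∈ [0, 14]: 15 solutions.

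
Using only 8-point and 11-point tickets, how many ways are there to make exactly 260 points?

Need nonnegative integers with 8j + 11k = 260.
gcd(8, 11) = 1, and 8·(-4) + 11·(3) = 1.
So (j₀, k₀) = (-1040, 780); general j = -1040 + 11t, k = 780 - 8t.
j ≥ 0 ⇒ t ≥ 95; k ≥ 0 ⇒ t ≤ 97. That's 3 values of t.

3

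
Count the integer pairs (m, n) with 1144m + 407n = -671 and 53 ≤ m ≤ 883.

22

gcd(1144, 407) = 11  (1144 = 2×407 + 330, 407 = 1×330 + 77, 330 = 4×77 + 22, 77 = 3×22 + 11, 22 = 2×11).
Back-substituting, 1144×(-16) + 407×(45) = 11.
Scale by -61: particular solution (976, -2745); reduce m mod 37: (14, -41).
General solution: m = 14 + 37t, n = -41 - 104t for integer t.
53 ≤ 14 + 37t ≤ 883 gives t ∈ [2, 23], which is 22 values.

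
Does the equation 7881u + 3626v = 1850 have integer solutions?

yes

gcd(7881, 3626) = 37.
37 divides 1850, so integer solutions exist.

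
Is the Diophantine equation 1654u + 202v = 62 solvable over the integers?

yes

gcd(1654, 202):
  1654 = 8*202 + 38
  202 = 5*38 + 12
  38 = 3*12 + 2
  12 = 6*2
so gcd(1654, 202) = 2.
2 divides 62, so integer solutions exist.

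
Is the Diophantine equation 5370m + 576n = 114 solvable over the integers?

yes

gcd(5370, 576):
  5370 = 9·576 + 186
  576 = 3·186 + 18
  186 = 10·18 + 6
  18 = 3·6
so gcd(5370, 576) = 6.
6 divides 114, so integer solutions exist.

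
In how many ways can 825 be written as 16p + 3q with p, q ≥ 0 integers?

18

gcd(16, 3):
  16 = 5×3 + 1
  3 = 3×1
so gcd(16, 3) = 1.
Back-substitute for Bézout coefficients:
  1 = 16 - 5×3
  ... = 16×(1) + 3×(-5)
Scale by 825: one solution is (825, -4125). Reduce p mod 3: (0, 275).
General: p = 0 + 3t, q = 275 - 16t.
p ≥ 0 ⇒ t ≥ 0; q ≥ 0 ⇒ t ≤ 17. So t ∈ [0, 17]: 18 solutions.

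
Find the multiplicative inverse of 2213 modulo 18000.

gcd(18000, 2213) = 1  (18000 = 8*2213 + 296, 2213 = 7*296 + 141, 296 = 2*141 + 14, 141 = 10*14 + 1, 14 = 14*1).
Back-substituting, 2213*(1277) + 18000*(-157) = 1.
So 2213*1277 ≡ 1 (mod 18000), and 1277 mod 18000 = 1277.

1277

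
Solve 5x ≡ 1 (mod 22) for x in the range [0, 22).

gcd(22, 5) = 1.
By Bézout, 5*(9) + 22*(-2) = 1.
So 5*9 ≡ 1 (mod 22), and 9 mod 22 = 9.

9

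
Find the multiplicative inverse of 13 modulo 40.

gcd(40, 13) = 1  (40 = 3*13 + 1, 13 = 13*1).
Back-substituting, 13*(-3) + 40*(1) = 1.
So 13*-3 ≡ 1 (mod 40), and -3 mod 40 = 37.

37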